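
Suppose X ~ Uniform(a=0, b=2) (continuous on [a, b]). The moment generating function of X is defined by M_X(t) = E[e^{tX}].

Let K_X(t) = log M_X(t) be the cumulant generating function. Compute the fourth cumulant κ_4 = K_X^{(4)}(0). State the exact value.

κ_4 = K′′′′(0) = -2/15

M_X(t) = (e^(2*t) - 1)/(2*t)
K_X(t) = log M_X(t) = -log(t) + log(e^(2*t) - 1) - log(2)
K′(t) = (2*t*e^(2*t) - e^(2*t) + 1)/(t*e^(2*t) - t)
K′′(t) = (-4*t^2*e^(2*t) + e^(4*t) - 2*e^(2*t) + 1)/(t^2*e^(4*t) - 2*t^2*e^(2*t) + t^2)
K′′′(t) = (8*t^3*e^(4*t) + 8*t^3*e^(2*t) - 2*e^(6*t) + 6*e^(4*t) - 6*e^(2*t) + 2)/(t^3*e^(6*t) - 3*t^3*e^(4*t) + 3*t^3*e^(2*t) - t^3)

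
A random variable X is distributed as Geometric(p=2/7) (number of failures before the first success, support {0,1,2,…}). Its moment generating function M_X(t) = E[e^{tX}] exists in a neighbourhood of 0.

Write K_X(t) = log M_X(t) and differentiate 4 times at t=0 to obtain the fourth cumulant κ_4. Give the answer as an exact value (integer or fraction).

κ_4 = d^4K/dt^4 |_{t=0} = 3745/8

M_X(t) = 2/(7*(1 - 5*e^(t)/7))
K_X(t) = log M_X(t) = -log(1 - 5*e^(t)/7) - log(7) + log(2)
dK/dt = -5*e^(t)/(5*e^(t) - 7)
d^2K/dt^2 = 35*e^(t)/(25*e^(2*t) - 70*e^(t) + 49)
d^3K/dt^3 = (-175*e^(2*t) - 245*e^(t))/(125*e^(3*t) - 525*e^(2*t) + 735*e^(t) - 343)
d^4K/dt^4 = (875*e^(3*t) + 4900*e^(2*t) + 1715*e^(t))/(625*e^(4*t) - 3500*e^(3*t) + 7350*e^(2*t) - 6860*e^(t) + 2401)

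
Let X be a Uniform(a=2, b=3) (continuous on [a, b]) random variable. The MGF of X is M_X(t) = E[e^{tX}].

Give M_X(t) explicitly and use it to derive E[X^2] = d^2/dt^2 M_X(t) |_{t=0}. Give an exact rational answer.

M_X(t) = (e^(3*t) - e^(2*t))/t
dM/dt = (3*t*e^(3*t) - 2*t*e^(2*t) - e^(3*t) + e^(2*t))/t^2
d^2M/dt^2 = (9*t^2*e^(3*t) - 4*t^2*e^(2*t) - 6*t*e^(3*t) + 4*t*e^(2*t) + 2*e^(3*t) - 2*e^(2*t))/t^3

E[X^2] = d^2M/dt^2 |_{t=0} = 19/3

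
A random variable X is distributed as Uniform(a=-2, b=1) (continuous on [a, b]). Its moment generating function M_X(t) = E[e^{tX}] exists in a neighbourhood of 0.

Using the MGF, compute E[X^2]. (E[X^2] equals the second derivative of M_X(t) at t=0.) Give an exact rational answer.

E[X^2] = d^2M/dt^2 |_{t=0} = 1

M_X(t) = (e^(t) - e^(-2*t))/(3*t)
dM/dt = (t*e^(3*t) + 2*t - e^(3*t) + 1)*e^(-2*t)/(3*t^2)
d^2M/dt^2 = (t^2*e^(3*t) - 4*t^2 - 2*t*e^(3*t) - 4*t + 2*e^(3*t) - 2)*e^(-2*t)/(3*t^3)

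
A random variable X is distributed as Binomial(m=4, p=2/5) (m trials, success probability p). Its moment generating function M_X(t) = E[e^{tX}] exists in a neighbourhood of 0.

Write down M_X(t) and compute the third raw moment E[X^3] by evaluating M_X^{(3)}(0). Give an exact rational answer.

E[X^3] = M′′′(0) = 1112/125

M_X(t) = (2*e^(t)/5 + 3/5)^4
M′(t) = 64*e^(4*t)/625 + 288*e^(3*t)/625 + 432*e^(2*t)/625 + 216*e^(t)/625
M′′(t) = 256*e^(4*t)/625 + 864*e^(3*t)/625 + 864*e^(2*t)/625 + 216*e^(t)/625
M′′′(t) = 1024*e^(4*t)/625 + 2592*e^(3*t)/625 + 1728*e^(2*t)/625 + 216*e^(t)/625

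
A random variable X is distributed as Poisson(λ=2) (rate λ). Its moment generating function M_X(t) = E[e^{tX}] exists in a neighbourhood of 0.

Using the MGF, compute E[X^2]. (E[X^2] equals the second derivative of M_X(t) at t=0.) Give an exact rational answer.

M_X(t) = e^(2*e^(t) - 2)
M′(t) = 2*e^(-2)*e^(t)*e^(2*e^(t))
M′′(t) = (4*e^(2*t)*e^(2*e^(t)) + 2*e^(t)*e^(2*e^(t)))*e^(-2)

E[X^2] = M′′(0) = 6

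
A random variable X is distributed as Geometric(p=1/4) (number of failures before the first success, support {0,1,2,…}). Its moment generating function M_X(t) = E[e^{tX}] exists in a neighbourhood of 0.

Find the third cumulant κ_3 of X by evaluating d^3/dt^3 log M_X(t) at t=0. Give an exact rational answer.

M_X(t) = 1/(4*(1 - 3*e^(t)/4))
K_X(t) = log M_X(t) = -log(1 - 3*e^(t)/4) - 2*log(2)
K^(3)(t) = (-36*e^(2*t) - 48*e^(t))/(27*e^(3*t) - 108*e^(2*t) + 144*e^(t) - 64)

κ_3 = K^(3)(0) = 84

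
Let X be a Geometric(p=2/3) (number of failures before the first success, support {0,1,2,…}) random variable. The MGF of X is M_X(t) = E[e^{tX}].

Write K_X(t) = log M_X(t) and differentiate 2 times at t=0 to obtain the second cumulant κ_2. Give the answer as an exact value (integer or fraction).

κ_2 = d^2K/dt^2 |_{t=0} = 3/4

M_X(t) = 2/(3*(1 - e^(t)/3))
K_X(t) = log M_X(t) = -log(1 - e^(t)/3) - log(3) + log(2)
dK/dt = -e^(t)/(e^(t) - 3)
d^2K/dt^2 = 3*e^(t)/(e^(2*t) - 6*e^(t) + 9)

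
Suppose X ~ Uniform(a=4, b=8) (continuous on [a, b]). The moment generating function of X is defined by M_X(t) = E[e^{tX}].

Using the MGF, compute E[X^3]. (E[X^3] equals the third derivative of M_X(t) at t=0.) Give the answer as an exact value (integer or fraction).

M_X(t) = (e^(8*t) - e^(4*t))/(4*t)
D^3[M](t) = (256*t^3*e^(8*t) - 32*t^3*e^(4*t) - 96*t^2*e^(8*t) + 24*t^2*e^(4*t) + 24*t*e^(8*t) - 12*t*e^(4*t) - 3*e^(8*t) + 3*e^(4*t))/(2*t^4)

E[X^3] = D^3[M](0) = 240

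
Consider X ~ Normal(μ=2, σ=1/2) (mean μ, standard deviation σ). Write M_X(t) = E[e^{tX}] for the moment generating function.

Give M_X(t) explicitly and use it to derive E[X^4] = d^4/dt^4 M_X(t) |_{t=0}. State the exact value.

E[X^4] = M′′′′(0) = 355/16

M_X(t) = e^(t^2/8 + 2*t)
M′(t) = t*e^(2*t)*e^(t^2/8)/4 + 2*e^(2*t)*e^(t^2/8)
M′′(t) = t^2*e^(2*t)*e^(t^2/8)/16 + t*e^(2*t)*e^(t^2/8) + 17*e^(2*t)*e^(t^2/8)/4
M′′′(t) = t^3*e^(2*t)*e^(t^2/8)/64 + 3*t^2*e^(2*t)*e^(t^2/8)/8 + 51*t*e^(2*t)*e^(t^2/8)/16 + 19*e^(2*t)*e^(t^2/8)/2
M′′′′(t) = t^4*e^(2*t)*e^(t^2/8)/256 + t^3*e^(2*t)*e^(t^2/8)/8 + 51*t^2*e^(2*t)*e^(t^2/8)/32 + 19*t*e^(2*t)*e^(t^2/8)/2 + 355*e^(2*t)*e^(t^2/8)/16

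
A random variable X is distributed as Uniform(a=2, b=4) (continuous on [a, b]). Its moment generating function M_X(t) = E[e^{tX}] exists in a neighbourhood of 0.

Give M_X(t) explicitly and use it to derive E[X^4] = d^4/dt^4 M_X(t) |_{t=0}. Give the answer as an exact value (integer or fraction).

M_X(t) = (e^(4*t) - e^(2*t))/(2*t)

E[X^4] = D^4[M](0) = 496/5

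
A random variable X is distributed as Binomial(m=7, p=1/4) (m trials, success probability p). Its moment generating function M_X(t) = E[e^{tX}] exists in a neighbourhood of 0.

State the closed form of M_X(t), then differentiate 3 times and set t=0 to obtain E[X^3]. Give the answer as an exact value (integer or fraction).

E[X^3] = D^3[M](0) = 413/32

M_X(t) = (e^(t)/4 + 3/4)^7
D^3[M](t) = 343*e^(7*t)/16384 + 567*e^(6*t)/2048 + 23625*e^(5*t)/16384 + 945*e^(4*t)/256 + 76545*e^(3*t)/16384 + 5103*e^(2*t)/2048 + 5103*e^(t)/16384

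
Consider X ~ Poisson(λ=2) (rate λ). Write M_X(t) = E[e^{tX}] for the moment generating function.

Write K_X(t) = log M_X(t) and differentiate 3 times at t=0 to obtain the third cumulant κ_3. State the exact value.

M_X(t) = e^(2*e^(t) - 2)
K_X(t) = log M_X(t) = 2*e^(t) - 2
dK/dt = 2*e^(t)
d^2K/dt^2 = 2*e^(t)
d^3K/dt^3 = 2*e^(t)

κ_3 = d^3K/dt^3 |_{t=0} = 2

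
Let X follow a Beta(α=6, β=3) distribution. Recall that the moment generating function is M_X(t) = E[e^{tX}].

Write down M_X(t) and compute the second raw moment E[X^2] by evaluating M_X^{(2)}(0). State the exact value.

E[X^2] = M′′(0) = 7/15

M_X(t) = ₁F₁(6; 9; t)
M′(t) = 2*₁F₁(7; 10; t)/3
M′′(t) = 7*₁F₁(8; 11; t)/15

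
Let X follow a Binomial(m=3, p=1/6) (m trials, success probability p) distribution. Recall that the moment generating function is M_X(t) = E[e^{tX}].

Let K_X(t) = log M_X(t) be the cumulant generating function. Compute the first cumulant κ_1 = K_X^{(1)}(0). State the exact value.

M_X(t) = (e^(t)/6 + 5/6)^3
K_X(t) = log M_X(t) = 3*log(e^(t)/6 + 5/6)
dK/dt = 3*e^(t)/(e^(t) + 5)

κ_1 = dK/dt |_{t=0} = 1/2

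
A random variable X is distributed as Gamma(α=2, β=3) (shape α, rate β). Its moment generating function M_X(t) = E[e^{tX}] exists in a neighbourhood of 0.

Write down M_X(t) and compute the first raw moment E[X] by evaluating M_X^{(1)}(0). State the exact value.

M_X(t) = 9/(3 - t)^2
M^(1)(t) = -18/(t^3 - 9*t^2 + 27*t - 27)

E[X] = M^(1)(0) = 2/3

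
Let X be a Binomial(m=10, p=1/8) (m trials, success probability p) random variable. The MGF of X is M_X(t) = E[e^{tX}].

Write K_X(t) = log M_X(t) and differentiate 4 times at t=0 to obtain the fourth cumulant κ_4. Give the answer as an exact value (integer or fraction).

M_X(t) = (e^(t)/8 + 7/8)^10
K_X(t) = log M_X(t) = 10*log(e^(t)/8 + 7/8)
K′(t) = 10*e^(t)/(e^(t) + 7)
K′′(t) = 70*e^(t)/(e^(2*t) + 14*e^(t) + 49)
K′′′(t) = (-70*e^(2*t) + 490*e^(t))/(e^(3*t) + 21*e^(2*t) + 147*e^(t) + 343)
K′′′′(t) = (70*e^(3*t) - 1960*e^(2*t) + 3430*e^(t))/(e^(4*t) + 28*e^(3*t) + 294*e^(2*t) + 1372*e^(t) + 2401)

κ_4 = K′′′′(0) = 385/1024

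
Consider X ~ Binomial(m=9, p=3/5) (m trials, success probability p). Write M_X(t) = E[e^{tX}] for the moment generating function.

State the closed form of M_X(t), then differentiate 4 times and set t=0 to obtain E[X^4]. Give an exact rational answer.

M_X(t) = (3*e^(t)/5 + 2/5)^9

E[X^4] = d^4M/dt^4 |_{t=0} = 769959/625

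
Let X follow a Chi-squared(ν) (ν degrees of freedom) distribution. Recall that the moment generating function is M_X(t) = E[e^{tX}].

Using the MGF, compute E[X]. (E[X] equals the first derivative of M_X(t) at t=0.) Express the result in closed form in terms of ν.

E[X] = D[M](0) = ν

M_X(t) = (1 - 2*t)^(-ν/2)
D[M](t) = -ν/(2*t*(1 - 2*t)^(ν/2) - (1 - 2*t)^(ν/2))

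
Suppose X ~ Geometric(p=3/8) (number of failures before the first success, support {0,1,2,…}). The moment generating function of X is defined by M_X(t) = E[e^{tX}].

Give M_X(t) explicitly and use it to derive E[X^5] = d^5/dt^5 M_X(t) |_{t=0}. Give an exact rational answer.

M_X(t) = 3/(8*(1 - 5*e^(t)/8))
M′(t) = 15*e^(t)/(25*e^(2*t) - 80*e^(t) + 64)
M′′(t) = (-75*e^(2*t) - 120*e^(t))/(125*e^(3*t) - 600*e^(2*t) + 960*e^(t) - 512)
M′′′(t) = (375*e^(3*t) + 2400*e^(2*t) + 960*e^(t))/(625*e^(4*t) - 4000*e^(3*t) + 9600*e^(2*t) - 10240*e^(t) + 4096)
M′′′′(t) = (-1875*e^(4*t) - 33000*e^(3*t) - 52800*e^(2*t) - 7680*e^(t))/(3125*e^(5*t) - 25000*e^(4*t) + 80000*e^(3*t) - 128000*e^(2*t) + 102400*e^(t) - 32768)

E[X^5] = M′′′′′(0) = 338135/81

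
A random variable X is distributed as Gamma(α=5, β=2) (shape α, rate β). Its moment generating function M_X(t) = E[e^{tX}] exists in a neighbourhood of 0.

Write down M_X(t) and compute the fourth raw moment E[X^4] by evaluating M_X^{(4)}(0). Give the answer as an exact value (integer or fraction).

M_X(t) = 32/(2 - t)^5
D^4[M](t) = -53760/(t^9 - 18*t^8 + 144*t^7 - 672*t^6 + 2016*t^5 - 4032*t^4 + 5376*t^3 - 4608*t^2 + 2304*t - 512)

E[X^4] = D^4[M](0) = 105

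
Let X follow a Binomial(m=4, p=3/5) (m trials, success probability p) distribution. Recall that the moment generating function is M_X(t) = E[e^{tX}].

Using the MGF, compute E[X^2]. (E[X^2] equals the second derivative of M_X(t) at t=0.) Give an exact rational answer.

E[X^2] = M′′(0) = 168/25

M_X(t) = (3*e^(t)/5 + 2/5)^4
M′(t) = 324*e^(4*t)/625 + 648*e^(3*t)/625 + 432*e^(2*t)/625 + 96*e^(t)/625
M′′(t) = 1296*e^(4*t)/625 + 1944*e^(3*t)/625 + 864*e^(2*t)/625 + 96*e^(t)/625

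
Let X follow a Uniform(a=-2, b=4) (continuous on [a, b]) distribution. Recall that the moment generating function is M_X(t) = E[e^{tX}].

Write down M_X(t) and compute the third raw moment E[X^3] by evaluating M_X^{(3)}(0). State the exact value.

E[X^3] = M^(3)(0) = 10

M_X(t) = (e^(4*t) - e^(-2*t))/(6*t)
M^(3)(t) = (32*t^3*e^(6*t) + 4*t^3 - 24*t^2*e^(6*t) + 6*t^2 + 12*t*e^(6*t) + 6*t - 3*e^(6*t) + 3)*e^(-2*t)/(3*t^4)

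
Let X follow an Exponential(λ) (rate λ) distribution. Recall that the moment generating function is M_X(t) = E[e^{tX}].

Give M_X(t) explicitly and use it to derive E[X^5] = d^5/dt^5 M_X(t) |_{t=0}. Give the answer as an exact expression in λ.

E[X^5] = M^(5)(0) = 120/λ^5

M_X(t) = λ/(λ - t)
M^(5)(t) = 120*λ/(λ^6 - 6*λ^5*t + 15*λ^4*t^2 - 20*λ^3*t^3 + 15*λ^2*t^4 - 6*λ*t^5 + t^6)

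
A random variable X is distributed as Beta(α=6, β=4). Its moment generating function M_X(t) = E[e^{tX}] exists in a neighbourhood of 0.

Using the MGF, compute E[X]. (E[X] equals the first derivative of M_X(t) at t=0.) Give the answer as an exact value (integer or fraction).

E[X] = D[M](0) = 3/5

M_X(t) = ₁F₁(6; 10; t)
D[M](t) = 3*₁F₁(7; 11; t)/5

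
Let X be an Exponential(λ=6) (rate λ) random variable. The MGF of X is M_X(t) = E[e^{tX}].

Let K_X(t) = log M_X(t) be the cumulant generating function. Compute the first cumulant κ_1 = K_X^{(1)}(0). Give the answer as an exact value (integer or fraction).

κ_1 = K^(1)(0) = 1/6

M_X(t) = 6/(6 - t)
K_X(t) = log M_X(t) = -log(6 - t) + log(6)
K^(1)(t) = -1/(t - 6)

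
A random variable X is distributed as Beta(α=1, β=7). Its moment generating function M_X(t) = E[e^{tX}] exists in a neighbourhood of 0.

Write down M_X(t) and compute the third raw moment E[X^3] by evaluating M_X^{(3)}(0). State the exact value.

M_X(t) = ₁F₁(1; 8; t)
M′(t) = ₁F₁(2; 9; t)/8
M′′(t) = ₁F₁(3; 10; t)/36
M′′′(t) = ₁F₁(4; 11; t)/120

E[X^3] = M′′′(0) = 1/120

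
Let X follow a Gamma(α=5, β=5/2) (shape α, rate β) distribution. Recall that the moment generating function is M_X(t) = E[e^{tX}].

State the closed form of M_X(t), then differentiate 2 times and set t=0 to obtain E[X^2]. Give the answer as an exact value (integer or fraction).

M_X(t) = 3125/(32*(5/2 - t)^5)
M^(2)(t) = -375000/(128*t^7 - 2240*t^6 + 16800*t^5 - 70000*t^4 + 175000*t^3 - 262500*t^2 + 218750*t - 78125)

E[X^2] = M^(2)(0) = 24/5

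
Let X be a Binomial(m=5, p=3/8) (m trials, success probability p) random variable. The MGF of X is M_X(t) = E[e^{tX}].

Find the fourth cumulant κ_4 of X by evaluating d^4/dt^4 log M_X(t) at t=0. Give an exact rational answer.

κ_4 = K^(4)(0) = -975/2048

M_X(t) = (3*e^(t)/8 + 5/8)^5
K_X(t) = log M_X(t) = 5*log(3*e^(t)/8 + 5/8)
K^(4)(t) = (675*e^(3*t) - 4500*e^(2*t) + 1875*e^(t))/(81*e^(4*t) + 540*e^(3*t) + 1350*e^(2*t) + 1500*e^(t) + 625)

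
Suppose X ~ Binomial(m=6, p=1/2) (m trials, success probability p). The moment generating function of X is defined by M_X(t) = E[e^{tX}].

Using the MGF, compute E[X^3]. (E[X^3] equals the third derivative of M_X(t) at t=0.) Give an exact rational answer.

M_X(t) = (e^(t)/2 + 1/2)^6
D^3[M](t) = 27*e^(6*t)/8 + 375*e^(5*t)/32 + 15*e^(4*t) + 135*e^(3*t)/16 + 15*e^(2*t)/8 + 3*e^(t)/32

E[X^3] = D^3[M](0) = 81/2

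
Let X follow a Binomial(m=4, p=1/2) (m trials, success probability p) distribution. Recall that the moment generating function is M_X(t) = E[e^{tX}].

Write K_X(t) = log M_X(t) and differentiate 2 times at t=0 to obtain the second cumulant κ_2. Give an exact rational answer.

M_X(t) = (e^(t)/2 + 1/2)^4
K_X(t) = log M_X(t) = 4*log(e^(t)/2 + 1/2)
K^(2)(t) = 4*e^(t)/(e^(2*t) + 2*e^(t) + 1)

κ_2 = K^(2)(0) = 1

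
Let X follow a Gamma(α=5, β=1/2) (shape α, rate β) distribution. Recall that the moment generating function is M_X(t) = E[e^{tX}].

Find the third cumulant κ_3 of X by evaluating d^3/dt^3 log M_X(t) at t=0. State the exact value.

κ_3 = D^3[K](0) = 80

M_X(t) = 1/(32*(1/2 - t)^5)
K_X(t) = log M_X(t) = -5*log(1/2 - t) - 5*log(2)
D^3[K](t) = -80/(8*t^3 - 12*t^2 + 6*t - 1)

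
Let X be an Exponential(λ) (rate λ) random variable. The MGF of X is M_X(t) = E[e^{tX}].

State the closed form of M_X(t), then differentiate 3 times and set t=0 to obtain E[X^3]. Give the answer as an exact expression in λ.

E[X^3] = D^3[M](0) = 6/λ^3

M_X(t) = λ/(λ - t)
D^3[M](t) = 6*λ/(λ^4 - 4*λ^3*t + 6*λ^2*t^2 - 4*λ*t^3 + t^4)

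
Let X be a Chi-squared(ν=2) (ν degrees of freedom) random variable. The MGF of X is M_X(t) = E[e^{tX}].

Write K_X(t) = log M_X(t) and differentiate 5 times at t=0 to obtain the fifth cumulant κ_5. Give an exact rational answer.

κ_5 = d^5K/dt^5 |_{t=0} = 768

M_X(t) = 1/(1 - 2*t)
K_X(t) = log M_X(t) = -log(1 - 2*t)
dK/dt = -2/(2*t - 1)
d^2K/dt^2 = 4/(4*t^2 - 4*t + 1)
d^3K/dt^3 = -16/(8*t^3 - 12*t^2 + 6*t - 1)
d^4K/dt^4 = 96/(16*t^4 - 32*t^3 + 24*t^2 - 8*t + 1)
d^5K/dt^5 = -768/(32*t^5 - 80*t^4 + 80*t^3 - 40*t^2 + 10*t - 1)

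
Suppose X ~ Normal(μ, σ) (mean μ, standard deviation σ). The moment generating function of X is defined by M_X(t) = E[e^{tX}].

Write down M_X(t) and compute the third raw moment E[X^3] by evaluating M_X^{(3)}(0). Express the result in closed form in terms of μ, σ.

M_X(t) = e^(μ*t + σ^2*t^2/2)
M′(t) = μ*e^(μ*t)*e^(σ^2*t^2/2) + σ^2*t*e^(μ*t)*e^(σ^2*t^2/2)
M′′(t) = μ^2*e^(μ*t)*e^(σ^2*t^2/2) + 2*μ*σ^2*t*e^(μ*t)*e^(σ^2*t^2/2) + σ^4*t^2*e^(μ*t)*e^(σ^2*t^2/2) + σ^2*e^(μ*t)*e^(σ^2*t^2/2)

E[X^3] = M′′′(0) = μ*(μ^2 + 3*σ^2)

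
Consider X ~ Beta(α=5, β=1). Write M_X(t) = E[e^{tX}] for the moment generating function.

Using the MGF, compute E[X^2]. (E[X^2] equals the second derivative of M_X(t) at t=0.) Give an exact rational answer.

E[X^2] = d^2M/dt^2 |_{t=0} = 5/7

M_X(t) = ₁F₁(5; 6; t)
dM/dt = 5*₁F₁(6; 7; t)/6
d^2M/dt^2 = 5*₁F₁(7; 8; t)/7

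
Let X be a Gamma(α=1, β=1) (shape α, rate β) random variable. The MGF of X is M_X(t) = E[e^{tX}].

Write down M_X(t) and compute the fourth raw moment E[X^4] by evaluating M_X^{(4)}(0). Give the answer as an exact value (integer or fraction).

E[X^4] = M′′′′(0) = 24

M_X(t) = 1/(1 - t)
M′(t) = 1/(t^2 - 2*t + 1)
M′′(t) = -2/(t^3 - 3*t^2 + 3*t - 1)
M′′′(t) = 6/(t^4 - 4*t^3 + 6*t^2 - 4*t + 1)
M′′′′(t) = -24/(t^5 - 5*t^4 + 10*t^3 - 10*t^2 + 5*t - 1)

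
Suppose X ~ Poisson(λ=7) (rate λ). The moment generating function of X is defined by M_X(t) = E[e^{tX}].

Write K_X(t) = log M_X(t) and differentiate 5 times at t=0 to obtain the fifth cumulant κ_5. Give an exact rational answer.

κ_5 = K′′′′′(0) = 7

M_X(t) = e^(7*e^(t) - 7)
K_X(t) = log M_X(t) = 7*e^(t) - 7
K′(t) = 7*e^(t)
K′′(t) = 7*e^(t)
K′′′(t) = 7*e^(t)
K′′′′(t) = 7*e^(t)
K′′′′′(t) = 7*e^(t)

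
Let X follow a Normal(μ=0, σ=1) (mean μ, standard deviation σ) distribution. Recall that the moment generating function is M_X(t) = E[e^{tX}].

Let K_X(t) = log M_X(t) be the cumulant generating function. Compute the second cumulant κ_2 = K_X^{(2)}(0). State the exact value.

κ_2 = K′′(0) = 1

M_X(t) = e^(t^2/2)
K_X(t) = log M_X(t) = t^2/2
K′(t) = t
K′′(t) = 1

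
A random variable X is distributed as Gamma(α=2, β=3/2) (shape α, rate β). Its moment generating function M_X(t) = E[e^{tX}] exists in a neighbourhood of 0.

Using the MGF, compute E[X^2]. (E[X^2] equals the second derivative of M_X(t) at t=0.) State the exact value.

E[X^2] = M′′(0) = 8/3

M_X(t) = 9/(4*(3/2 - t)^2)
M′(t) = -36/(8*t^3 - 36*t^2 + 54*t - 27)
M′′(t) = 216/(16*t^4 - 96*t^3 + 216*t^2 - 216*t + 81)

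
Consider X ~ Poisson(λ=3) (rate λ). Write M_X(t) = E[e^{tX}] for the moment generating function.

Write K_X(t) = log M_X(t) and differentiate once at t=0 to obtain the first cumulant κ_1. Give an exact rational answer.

M_X(t) = e^(3*e^(t) - 3)
K_X(t) = log M_X(t) = 3*e^(t) - 3
D[K](t) = 3*e^(t)

κ_1 = D[K](0) = 3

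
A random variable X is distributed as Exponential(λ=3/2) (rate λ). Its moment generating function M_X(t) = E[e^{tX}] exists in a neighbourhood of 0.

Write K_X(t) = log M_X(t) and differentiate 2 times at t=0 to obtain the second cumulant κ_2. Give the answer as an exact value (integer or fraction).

M_X(t) = 3/(2*(3/2 - t))
K_X(t) = log M_X(t) = -log(3/2 - t) - log(2) + log(3)
D^2[K](t) = 4/(4*t^2 - 12*t + 9)

κ_2 = D^2[K](0) = 4/9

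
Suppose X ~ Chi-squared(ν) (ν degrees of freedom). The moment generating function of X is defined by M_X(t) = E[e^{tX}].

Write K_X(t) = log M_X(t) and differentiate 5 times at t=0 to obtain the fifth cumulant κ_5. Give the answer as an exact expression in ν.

M_X(t) = (1 - 2*t)^(-ν/2)
K_X(t) = log M_X(t) = -ν*log(1 - 2*t)/2
dK/dt = -ν/(2*t - 1)
d^2K/dt^2 = 2*ν/(4*t^2 - 4*t + 1)
d^3K/dt^3 = -8*ν/(8*t^3 - 12*t^2 + 6*t - 1)
d^4K/dt^4 = 48*ν/(16*t^4 - 32*t^3 + 24*t^2 - 8*t + 1)
d^5K/dt^5 = -384*ν/(32*t^5 - 80*t^4 + 80*t^3 - 40*t^2 + 10*t - 1)

κ_5 = d^5K/dt^5 |_{t=0} = 384*ν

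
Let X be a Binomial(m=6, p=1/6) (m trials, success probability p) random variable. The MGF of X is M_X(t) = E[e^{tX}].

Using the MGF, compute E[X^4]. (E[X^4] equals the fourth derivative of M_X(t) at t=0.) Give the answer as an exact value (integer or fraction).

M_X(t) = (e^(t)/6 + 5/6)^6
D^4[M](t) = e^(6*t)/36 + 3125*e^(5*t)/7776 + 500*e^(4*t)/243 + 625*e^(3*t)/144 + 3125*e^(2*t)/972 + 3125*e^(t)/7776

E[X^4] = D^4[M](0) = 94/9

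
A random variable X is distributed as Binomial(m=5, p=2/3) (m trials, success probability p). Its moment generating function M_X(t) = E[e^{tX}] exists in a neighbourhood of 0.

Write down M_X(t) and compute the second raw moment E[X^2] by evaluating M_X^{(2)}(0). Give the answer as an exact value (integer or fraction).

E[X^2] = d^2M/dt^2 |_{t=0} = 110/9

M_X(t) = (2*e^(t)/3 + 1/3)^5
dM/dt = 160*e^(5*t)/243 + 320*e^(4*t)/243 + 80*e^(3*t)/81 + 80*e^(2*t)/243 + 10*e^(t)/243
d^2M/dt^2 = 800*e^(5*t)/243 + 1280*e^(4*t)/243 + 80*e^(3*t)/27 + 160*e^(2*t)/243 + 10*e^(t)/243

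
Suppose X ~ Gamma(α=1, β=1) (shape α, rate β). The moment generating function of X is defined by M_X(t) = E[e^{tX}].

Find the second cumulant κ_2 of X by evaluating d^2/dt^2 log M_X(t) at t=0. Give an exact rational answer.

M_X(t) = 1/(1 - t)
K_X(t) = log M_X(t) = -log(1 - t)
D^2[K](t) = 1/(t^2 - 2*t + 1)

κ_2 = D^2[K](0) = 1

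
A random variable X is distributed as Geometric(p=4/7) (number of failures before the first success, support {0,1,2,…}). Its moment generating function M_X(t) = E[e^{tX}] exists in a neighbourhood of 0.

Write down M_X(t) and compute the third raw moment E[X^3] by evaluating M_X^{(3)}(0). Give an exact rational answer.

M_X(t) = 4/(7*(1 - 3*e^(t)/7))
D^3[M](t) = (108*e^(3*t) + 1008*e^(2*t) + 588*e^(t))/(81*e^(4*t) - 756*e^(3*t) + 2646*e^(2*t) - 4116*e^(t) + 2401)

E[X^3] = D^3[M](0) = 213/32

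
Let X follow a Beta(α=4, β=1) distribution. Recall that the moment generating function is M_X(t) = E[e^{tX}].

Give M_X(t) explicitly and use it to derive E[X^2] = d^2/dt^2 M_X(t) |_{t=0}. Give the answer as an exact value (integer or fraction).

M_X(t) = ₁F₁(4; 5; t)
dM/dt = 4*₁F₁(5; 6; t)/5
d^2M/dt^2 = 2*₁F₁(6; 7; t)/3

E[X^2] = d^2M/dt^2 |_{t=0} = 2/3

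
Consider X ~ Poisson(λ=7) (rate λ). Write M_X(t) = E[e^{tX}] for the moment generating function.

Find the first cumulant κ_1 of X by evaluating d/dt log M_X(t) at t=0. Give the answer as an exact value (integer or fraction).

κ_1 = dK/dt |_{t=0} = 7

M_X(t) = e^(7*e^(t) - 7)
K_X(t) = log M_X(t) = 7*e^(t) - 7
dK/dt = 7*e^(t)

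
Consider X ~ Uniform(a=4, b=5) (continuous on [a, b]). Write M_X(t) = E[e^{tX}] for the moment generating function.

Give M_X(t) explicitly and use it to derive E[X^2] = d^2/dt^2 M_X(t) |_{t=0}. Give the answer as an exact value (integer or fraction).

E[X^2] = M′′(0) = 61/3

M_X(t) = (e^(5*t) - e^(4*t))/t
M′(t) = (5*t*e^(5*t) - 4*t*e^(4*t) - e^(5*t) + e^(4*t))/t^2
M′′(t) = (25*t^2*e^(5*t) - 16*t^2*e^(4*t) - 10*t*e^(5*t) + 8*t*e^(4*t) + 2*e^(5*t) - 2*e^(4*t))/t^3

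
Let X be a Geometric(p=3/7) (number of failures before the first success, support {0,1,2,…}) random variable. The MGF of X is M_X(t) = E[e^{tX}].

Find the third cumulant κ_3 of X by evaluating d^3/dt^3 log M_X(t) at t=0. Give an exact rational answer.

M_X(t) = 3/(7*(1 - 4*e^(t)/7))
K_X(t) = log M_X(t) = -log(1 - 4*e^(t)/7) - log(7) + log(3)
D^3[K](t) = (-112*e^(2*t) - 196*e^(t))/(64*e^(3*t) - 336*e^(2*t) + 588*e^(t) - 343)

κ_3 = D^3[K](0) = 308/27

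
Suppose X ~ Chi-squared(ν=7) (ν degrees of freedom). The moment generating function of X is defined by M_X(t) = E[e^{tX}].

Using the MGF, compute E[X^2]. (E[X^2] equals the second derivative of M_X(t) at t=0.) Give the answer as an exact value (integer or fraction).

E[X^2] = d^2M/dt^2 |_{t=0} = 63

M_X(t) = (1 - 2*t)^(-7/2)
dM/dt = 7/(16*t^4*√(1 - 2*t) - 32*t^3*√(1 - 2*t) + 24*t^2*√(1 - 2*t) - 8*t*√(1 - 2*t) + √(1 - 2*t))
d^2M/dt^2 = -63/(32*t^5*√(1 - 2*t) - 80*t^4*√(1 - 2*t) + 80*t^3*√(1 - 2*t) - 40*t^2*√(1 - 2*t) + 10*t*√(1 - 2*t) - √(1 - 2*t))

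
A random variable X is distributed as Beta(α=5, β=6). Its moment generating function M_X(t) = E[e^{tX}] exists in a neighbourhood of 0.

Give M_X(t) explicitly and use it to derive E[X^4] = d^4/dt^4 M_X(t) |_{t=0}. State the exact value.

E[X^4] = M′′′′(0) = 10/143

M_X(t) = ₁F₁(5; 11; t)
M′(t) = 5*₁F₁(6; 12; t)/11
M′′(t) = 5*₁F₁(7; 13; t)/22
M′′′(t) = 35*₁F₁(8; 14; t)/286
M′′′′(t) = 10*₁F₁(9; 15; t)/143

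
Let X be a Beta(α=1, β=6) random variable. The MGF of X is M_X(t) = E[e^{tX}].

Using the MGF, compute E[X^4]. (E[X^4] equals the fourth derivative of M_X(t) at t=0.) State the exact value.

E[X^4] = d^4M/dt^4 |_{t=0} = 1/210

M_X(t) = ₁F₁(1; 7; t)
dM/dt = ₁F₁(2; 8; t)/7
d^2M/dt^2 = ₁F₁(3; 9; t)/28
d^3M/dt^3 = ₁F₁(4; 10; t)/84
d^4M/dt^4 = ₁F₁(5; 11; t)/210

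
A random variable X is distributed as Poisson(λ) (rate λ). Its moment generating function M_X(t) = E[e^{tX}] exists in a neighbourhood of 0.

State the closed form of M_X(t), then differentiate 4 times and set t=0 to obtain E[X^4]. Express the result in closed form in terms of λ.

E[X^4] = D^4[M](0) = λ*(λ^3 + 6*λ^2 + 7*λ + 1)

M_X(t) = e^(λ*(e^(t) - 1))
D^4[M](t) = (λ^4*e^(4*t)*e^(λ*e^(t)) + 6*λ^3*e^(3*t)*e^(λ*e^(t)) + 7*λ^2*e^(2*t)*e^(λ*e^(t)) + λ*e^(t)*e^(λ*e^(t)))*e^(-λ)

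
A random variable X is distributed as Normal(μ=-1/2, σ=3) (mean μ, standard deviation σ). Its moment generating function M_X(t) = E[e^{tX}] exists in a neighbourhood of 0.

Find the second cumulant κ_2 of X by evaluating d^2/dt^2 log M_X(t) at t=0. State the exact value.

κ_2 = K′′(0) = 9

M_X(t) = e^(9*t^2/2 - t/2)
K_X(t) = log M_X(t) = 9*t^2/2 - t/2
K′(t) = 9*t - 1/2
K′′(t) = 9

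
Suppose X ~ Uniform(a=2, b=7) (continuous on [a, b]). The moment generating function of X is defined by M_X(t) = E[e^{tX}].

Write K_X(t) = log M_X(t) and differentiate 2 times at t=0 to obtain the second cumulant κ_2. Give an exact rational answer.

κ_2 = d^2K/dt^2 |_{t=0} = 25/12

M_X(t) = (e^(7*t) - e^(2*t))/(5*t)
K_X(t) = log M_X(t) = -log(t) + log(e^(7*t) - e^(2*t)) - log(5)
dK/dt = (7*t*e^(5*t) - 2*t - e^(5*t) + 1)/(t*e^(5*t) - t)
d^2K/dt^2 = (-25*t^2*e^(5*t) + e^(10*t) - 2*e^(5*t) + 1)/(t^2*e^(10*t) - 2*t^2*e^(5*t) + t^2)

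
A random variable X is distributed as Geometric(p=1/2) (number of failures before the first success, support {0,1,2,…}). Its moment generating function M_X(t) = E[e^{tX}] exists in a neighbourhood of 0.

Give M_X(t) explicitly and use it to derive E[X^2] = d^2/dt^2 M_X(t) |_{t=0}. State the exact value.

M_X(t) = 1/(2*(1 - e^(t)/2))
M′(t) = e^(t)/(e^(2*t) - 4*e^(t) + 4)
M′′(t) = (-e^(2*t) - 2*e^(t))/(e^(3*t) - 6*e^(2*t) + 12*e^(t) - 8)

E[X^2] = M′′(0) = 3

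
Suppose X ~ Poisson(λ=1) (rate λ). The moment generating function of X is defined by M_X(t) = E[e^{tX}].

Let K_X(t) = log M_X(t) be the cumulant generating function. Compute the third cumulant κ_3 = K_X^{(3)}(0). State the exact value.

M_X(t) = e^(e^(t) - 1)
K_X(t) = log M_X(t) = e^(t) - 1
dK/dt = e^(t)
d^2K/dt^2 = e^(t)
d^3K/dt^3 = e^(t)

κ_3 = d^3K/dt^3 |_{t=0} = 1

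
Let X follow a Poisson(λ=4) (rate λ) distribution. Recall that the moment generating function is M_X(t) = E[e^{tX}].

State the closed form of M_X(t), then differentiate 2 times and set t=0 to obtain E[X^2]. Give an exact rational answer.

E[X^2] = d^2M/dt^2 |_{t=0} = 20

M_X(t) = e^(4*e^(t) - 4)
dM/dt = 4*e^(-4)*e^(t)*e^(4*e^(t))
d^2M/dt^2 = (16*e^(2*t)*e^(4*e^(t)) + 4*e^(t)*e^(4*e^(t)))*e^(-4)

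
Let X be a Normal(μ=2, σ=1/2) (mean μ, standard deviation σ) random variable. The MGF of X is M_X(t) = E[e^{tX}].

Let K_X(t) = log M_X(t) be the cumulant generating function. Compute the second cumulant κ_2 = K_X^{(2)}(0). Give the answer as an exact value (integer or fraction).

M_X(t) = e^(t^2/8 + 2*t)
K_X(t) = log M_X(t) = t^2/8 + 2*t
K′(t) = t/4 + 2
K′′(t) = 1/4

κ_2 = K′′(0) = 1/4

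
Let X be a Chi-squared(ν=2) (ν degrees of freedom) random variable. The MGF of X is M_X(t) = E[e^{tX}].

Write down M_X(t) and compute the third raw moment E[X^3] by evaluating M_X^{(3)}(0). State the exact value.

E[X^3] = d^3M/dt^3 |_{t=0} = 48

M_X(t) = 1/(1 - 2*t)
dM/dt = 2/(4*t^2 - 4*t + 1)
d^2M/dt^2 = -8/(8*t^3 - 12*t^2 + 6*t - 1)
d^3M/dt^3 = 48/(16*t^4 - 32*t^3 + 24*t^2 - 8*t + 1)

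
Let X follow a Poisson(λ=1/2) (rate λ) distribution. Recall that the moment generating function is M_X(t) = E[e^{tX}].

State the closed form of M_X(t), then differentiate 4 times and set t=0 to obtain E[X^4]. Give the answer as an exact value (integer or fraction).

E[X^4] = d^4M/dt^4 |_{t=0} = 49/16

M_X(t) = e^(e^(t)/2 - 1/2)
dM/dt = e^(-1/2)*e^(t)*e^(e^(t)/2)/2
d^2M/dt^2 = (e^(2*t)*e^(e^(t)/2) + 2*e^(t)*e^(e^(t)/2))*e^(-1/2)/4
d^3M/dt^3 = (e^(3*t)*e^(e^(t)/2) + 6*e^(2*t)*e^(e^(t)/2) + 4*e^(t)*e^(e^(t)/2))*e^(-1/2)/8
d^4M/dt^4 = (e^(4*t)*e^(e^(t)/2) + 12*e^(3*t)*e^(e^(t)/2) + 28*e^(2*t)*e^(e^(t)/2) + 8*e^(t)*e^(e^(t)/2))*e^(-1/2)/16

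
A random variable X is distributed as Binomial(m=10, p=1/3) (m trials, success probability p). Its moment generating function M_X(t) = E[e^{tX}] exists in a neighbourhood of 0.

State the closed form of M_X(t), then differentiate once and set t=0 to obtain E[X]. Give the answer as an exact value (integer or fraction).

E[X] = D[M](0) = 10/3

M_X(t) = (e^(t)/3 + 2/3)^10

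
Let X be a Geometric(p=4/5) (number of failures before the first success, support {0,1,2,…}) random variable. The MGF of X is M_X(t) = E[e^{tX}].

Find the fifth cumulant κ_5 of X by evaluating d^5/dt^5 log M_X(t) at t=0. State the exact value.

κ_5 = D^5[K](0) = 285/128

M_X(t) = 4/(5*(1 - e^(t)/5))
K_X(t) = log M_X(t) = -log(1 - e^(t)/5) - log(5) + 2*log(2)
D^5[K](t) = (-5*e^(4*t) - 275*e^(3*t) - 1375*e^(2*t) - 625*e^(t))/(e^(5*t) - 25*e^(4*t) + 250*e^(3*t) - 1250*e^(2*t) + 3125*e^(t) - 3125)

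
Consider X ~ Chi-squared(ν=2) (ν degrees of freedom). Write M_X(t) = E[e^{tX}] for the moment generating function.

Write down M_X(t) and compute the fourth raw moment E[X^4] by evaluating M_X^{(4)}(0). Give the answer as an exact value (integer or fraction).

M_X(t) = 1/(1 - 2*t)
D^4[M](t) = -384/(32*t^5 - 80*t^4 + 80*t^3 - 40*t^2 + 10*t - 1)

E[X^4] = D^4[M](0) = 384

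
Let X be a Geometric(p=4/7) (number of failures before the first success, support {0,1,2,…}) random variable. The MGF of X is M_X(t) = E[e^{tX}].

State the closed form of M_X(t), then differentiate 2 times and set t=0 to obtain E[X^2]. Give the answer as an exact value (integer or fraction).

E[X^2] = M′′(0) = 15/8

M_X(t) = 4/(7*(1 - 3*e^(t)/7))
M′(t) = 12*e^(t)/(9*e^(2*t) - 42*e^(t) + 49)
M′′(t) = (-36*e^(2*t) - 84*e^(t))/(27*e^(3*t) - 189*e^(2*t) + 441*e^(t) - 343)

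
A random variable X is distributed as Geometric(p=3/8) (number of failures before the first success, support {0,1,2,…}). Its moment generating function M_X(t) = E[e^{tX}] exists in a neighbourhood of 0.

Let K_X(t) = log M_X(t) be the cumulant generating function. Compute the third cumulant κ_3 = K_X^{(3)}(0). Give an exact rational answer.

κ_3 = D^3[K](0) = 520/27

M_X(t) = 3/(8*(1 - 5*e^(t)/8))
K_X(t) = log M_X(t) = -log(1 - 5*e^(t)/8) - 3*log(2) + log(3)
D^3[K](t) = (-200*e^(2*t) - 320*e^(t))/(125*e^(3*t) - 600*e^(2*t) + 960*e^(t) - 512)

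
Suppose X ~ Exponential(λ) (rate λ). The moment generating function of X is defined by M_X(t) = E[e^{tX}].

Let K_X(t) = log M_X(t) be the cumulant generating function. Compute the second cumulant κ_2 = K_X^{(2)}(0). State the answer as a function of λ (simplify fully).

κ_2 = K′′(0) = λ^(-2)

M_X(t) = λ/(λ - t)
K_X(t) = log M_X(t) = log(λ) - log(λ - t)
K′(t) = -1/(-λ + t)
K′′(t) = 1/(λ^2 - 2*λ*t + t^2)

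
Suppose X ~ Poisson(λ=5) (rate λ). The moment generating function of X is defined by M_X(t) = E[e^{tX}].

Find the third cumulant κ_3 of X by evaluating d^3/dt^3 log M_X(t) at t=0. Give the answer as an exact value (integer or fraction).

M_X(t) = e^(5*e^(t) - 5)
K_X(t) = log M_X(t) = 5*e^(t) - 5
D^3[K](t) = 5*e^(t)

κ_3 = D^3[K](0) = 5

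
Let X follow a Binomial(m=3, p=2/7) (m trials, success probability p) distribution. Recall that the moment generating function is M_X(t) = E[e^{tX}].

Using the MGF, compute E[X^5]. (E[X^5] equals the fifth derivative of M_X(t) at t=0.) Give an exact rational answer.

M_X(t) = (2*e^(t)/7 + 5/7)^3
dM/dt = 24*e^(3*t)/343 + 120*e^(2*t)/343 + 150*e^(t)/343
d^2M/dt^2 = 72*e^(3*t)/343 + 240*e^(2*t)/343 + 150*e^(t)/343
d^3M/dt^3 = 216*e^(3*t)/343 + 480*e^(2*t)/343 + 150*e^(t)/343
d^4M/dt^4 = 648*e^(3*t)/343 + 960*e^(2*t)/343 + 150*e^(t)/343
d^5M/dt^5 = 1944*e^(3*t)/343 + 1920*e^(2*t)/343 + 150*e^(t)/343

E[X^5] = d^5M/dt^5 |_{t=0} = 4014/343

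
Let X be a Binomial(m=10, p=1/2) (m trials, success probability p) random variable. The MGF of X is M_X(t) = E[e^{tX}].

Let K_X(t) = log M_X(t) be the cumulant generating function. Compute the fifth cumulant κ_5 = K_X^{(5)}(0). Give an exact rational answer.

κ_5 = K′′′′′(0) = 0

M_X(t) = (e^(t)/2 + 1/2)^10
K_X(t) = log M_X(t) = 10*log(e^(t)/2 + 1/2)
K′(t) = 10*e^(t)/(e^(t) + 1)
K′′(t) = 10*e^(t)/(e^(2*t) + 2*e^(t) + 1)
K′′′(t) = (-10*e^(2*t) + 10*e^(t))/(e^(3*t) + 3*e^(2*t) + 3*e^(t) + 1)
K′′′′(t) = (10*e^(3*t) - 40*e^(2*t) + 10*e^(t))/(e^(4*t) + 4*e^(3*t) + 6*e^(2*t) + 4*e^(t) + 1)
K′′′′′(t) = (-10*e^(4*t) + 110*e^(3*t) - 110*e^(2*t) + 10*e^(t))/(e^(5*t) + 5*e^(4*t) + 10*e^(3*t) + 10*e^(2*t) + 5*e^(t) + 1)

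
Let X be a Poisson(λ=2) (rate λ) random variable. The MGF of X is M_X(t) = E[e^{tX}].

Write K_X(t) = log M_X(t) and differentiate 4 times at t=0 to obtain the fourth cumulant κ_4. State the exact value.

M_X(t) = e^(2*e^(t) - 2)
K_X(t) = log M_X(t) = 2*e^(t) - 2
D^4[K](t) = 2*e^(t)

κ_4 = D^4[K](0) = 2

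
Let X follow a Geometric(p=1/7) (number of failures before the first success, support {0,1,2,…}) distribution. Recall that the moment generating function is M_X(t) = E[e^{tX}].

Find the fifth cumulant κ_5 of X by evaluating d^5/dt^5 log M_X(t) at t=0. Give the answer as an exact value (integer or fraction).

M_X(t) = 1/(7*(1 - 6*e^(t)/7))
K_X(t) = log M_X(t) = -log(1 - 6*e^(t)/7) - log(7)
K′(t) = -6*e^(t)/(6*e^(t) - 7)
K′′(t) = 42*e^(t)/(36*e^(2*t) - 84*e^(t) + 49)
K′′′(t) = (-252*e^(2*t) - 294*e^(t))/(216*e^(3*t) - 756*e^(2*t) + 882*e^(t) - 343)
K′′′′(t) = (1512*e^(3*t) + 7056*e^(2*t) + 2058*e^(t))/(1296*e^(4*t) - 6048*e^(3*t) + 10584*e^(2*t) - 8232*e^(t) + 2401)
K′′′′′(t) = (-9072*e^(4*t) - 116424*e^(3*t) - 135828*e^(2*t) - 14406*e^(t))/(7776*e^(5*t) - 45360*e^(4*t) + 105840*e^(3*t) - 123480*e^(2*t) + 72030*e^(t) - 16807)

κ_5 = K′′′′′(0) = 275730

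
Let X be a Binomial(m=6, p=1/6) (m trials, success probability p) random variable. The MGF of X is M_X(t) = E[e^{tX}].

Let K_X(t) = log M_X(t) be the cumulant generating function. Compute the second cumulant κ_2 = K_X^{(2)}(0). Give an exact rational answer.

κ_2 = D^2[K](0) = 5/6

M_X(t) = (e^(t)/6 + 5/6)^6
K_X(t) = log M_X(t) = 6*log(e^(t)/6 + 5/6)
D^2[K](t) = 30*e^(t)/(e^(2*t) + 10*e^(t) + 25)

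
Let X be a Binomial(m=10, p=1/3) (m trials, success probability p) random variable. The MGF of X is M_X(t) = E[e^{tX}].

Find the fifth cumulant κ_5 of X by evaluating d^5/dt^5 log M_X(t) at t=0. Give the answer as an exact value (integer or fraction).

M_X(t) = (e^(t)/3 + 2/3)^10
K_X(t) = log M_X(t) = 10*log(e^(t)/3 + 2/3)
dK/dt = 10*e^(t)/(e^(t) + 2)
d^2K/dt^2 = 20*e^(t)/(e^(2*t) + 4*e^(t) + 4)
d^3K/dt^3 = (-20*e^(2*t) + 40*e^(t))/(e^(3*t) + 6*e^(2*t) + 12*e^(t) + 8)
d^4K/dt^4 = (20*e^(3*t) - 160*e^(2*t) + 80*e^(t))/(e^(4*t) + 8*e^(3*t) + 24*e^(2*t) + 32*e^(t) + 16)
d^5K/dt^5 = (-20*e^(4*t) + 440*e^(3*t) - 880*e^(2*t) + 160*e^(t))/(e^(5*t) + 10*e^(4*t) + 40*e^(3*t) + 80*e^(2*t) + 80*e^(t) + 32)

κ_5 = d^5K/dt^5 |_{t=0} = -100/81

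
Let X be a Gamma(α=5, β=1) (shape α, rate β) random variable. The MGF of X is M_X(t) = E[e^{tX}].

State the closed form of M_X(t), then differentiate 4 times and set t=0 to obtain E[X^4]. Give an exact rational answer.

M_X(t) = (1 - t)^(-5)
D^4[M](t) = -1680/(t^9 - 9*t^8 + 36*t^7 - 84*t^6 + 126*t^5 - 126*t^4 + 84*t^3 - 36*t^2 + 9*t - 1)

E[X^4] = D^4[M](0) = 1680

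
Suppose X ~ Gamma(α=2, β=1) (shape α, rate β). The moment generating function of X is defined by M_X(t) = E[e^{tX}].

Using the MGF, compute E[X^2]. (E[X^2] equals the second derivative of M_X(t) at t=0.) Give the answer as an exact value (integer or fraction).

E[X^2] = d^2M/dt^2 |_{t=0} = 6

M_X(t) = (1 - t)^(-2)
dM/dt = -2/(t^3 - 3*t^2 + 3*t - 1)
d^2M/dt^2 = 6/(t^4 - 4*t^3 + 6*t^2 - 4*t + 1)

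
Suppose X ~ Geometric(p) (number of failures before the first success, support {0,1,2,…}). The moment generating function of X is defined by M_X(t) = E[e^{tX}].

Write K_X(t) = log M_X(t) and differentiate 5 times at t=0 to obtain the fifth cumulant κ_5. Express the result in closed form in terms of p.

κ_5 = d^5K/dt^5 |_{t=0} = (p^4 - 15*p^3 + 50*p^2 - 60*p + 24)/p^5

M_X(t) = p/(-(1 - p)*e^(t) + 1)
K_X(t) = log M_X(t) = log(p) - log(-(1 - p)*e^(t) + 1)
dK/dt = (-p*e^(t) + e^(t))/(p*e^(t) - e^(t) + 1)
d^2K/dt^2 = (-p*e^(t) + e^(t))/(p^2*e^(2*t) - 2*p*e^(2*t) + 2*p*e^(t) + e^(2*t) - 2*e^(t) + 1)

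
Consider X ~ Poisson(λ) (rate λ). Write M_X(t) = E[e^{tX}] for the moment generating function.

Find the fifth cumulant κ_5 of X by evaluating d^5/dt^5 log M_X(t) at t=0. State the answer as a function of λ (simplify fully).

κ_5 = K^(5)(0) = λ

M_X(t) = e^(λ*(e^(t) - 1))
K_X(t) = log M_X(t) = λ*(e^(t) - 1)
K^(5)(t) = λ*e^(t)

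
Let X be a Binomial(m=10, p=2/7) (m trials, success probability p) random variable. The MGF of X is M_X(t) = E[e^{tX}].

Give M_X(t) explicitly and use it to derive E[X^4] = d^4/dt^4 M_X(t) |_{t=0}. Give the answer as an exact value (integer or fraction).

E[X^4] = M′′′′(0) = 64700/343

M_X(t) = (2*e^(t)/7 + 5/7)^10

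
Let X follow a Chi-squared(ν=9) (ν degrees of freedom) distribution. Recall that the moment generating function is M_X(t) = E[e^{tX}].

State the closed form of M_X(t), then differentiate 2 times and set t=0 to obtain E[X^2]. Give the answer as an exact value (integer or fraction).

E[X^2] = M^(2)(0) = 99

M_X(t) = (1 - 2*t)^(-9/2)
M^(2)(t) = 99/(64*t^6*√(1 - 2*t) - 192*t^5*√(1 - 2*t) + 240*t^4*√(1 - 2*t) - 160*t^3*√(1 - 2*t) + 60*t^2*√(1 - 2*t) - 12*t*√(1 - 2*t) + √(1 - 2*t))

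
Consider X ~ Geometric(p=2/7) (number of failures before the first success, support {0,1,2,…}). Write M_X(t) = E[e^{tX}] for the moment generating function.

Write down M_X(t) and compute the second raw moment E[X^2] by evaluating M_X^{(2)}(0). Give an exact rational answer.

M_X(t) = 2/(7*(1 - 5*e^(t)/7))
dM/dt = 10*e^(t)/(25*e^(2*t) - 70*e^(t) + 49)
d^2M/dt^2 = (-50*e^(2*t) - 70*e^(t))/(125*e^(3*t) - 525*e^(2*t) + 735*e^(t) - 343)

E[X^2] = d^2M/dt^2 |_{t=0} = 15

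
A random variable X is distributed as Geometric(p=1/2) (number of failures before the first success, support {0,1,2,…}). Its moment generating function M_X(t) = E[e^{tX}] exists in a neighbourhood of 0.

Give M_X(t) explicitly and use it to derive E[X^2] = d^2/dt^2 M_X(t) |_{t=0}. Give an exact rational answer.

M_X(t) = 1/(2*(1 - e^(t)/2))
M^(2)(t) = (-e^(2*t) - 2*e^(t))/(e^(3*t) - 6*e^(2*t) + 12*e^(t) - 8)

E[X^2] = M^(2)(0) = 3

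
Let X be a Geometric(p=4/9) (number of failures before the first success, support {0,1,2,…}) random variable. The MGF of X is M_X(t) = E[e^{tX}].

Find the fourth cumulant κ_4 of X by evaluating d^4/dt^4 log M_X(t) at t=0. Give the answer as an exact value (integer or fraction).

κ_4 = D^4[K](0) = 6435/128

M_X(t) = 4/(9*(1 - 5*e^(t)/9))
K_X(t) = log M_X(t) = -log(1 - 5*e^(t)/9) - 2*log(3) + 2*log(2)
D^4[K](t) = (1125*e^(3*t) + 8100*e^(2*t) + 3645*e^(t))/(625*e^(4*t) - 4500*e^(3*t) + 12150*e^(2*t) - 14580*e^(t) + 6561)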